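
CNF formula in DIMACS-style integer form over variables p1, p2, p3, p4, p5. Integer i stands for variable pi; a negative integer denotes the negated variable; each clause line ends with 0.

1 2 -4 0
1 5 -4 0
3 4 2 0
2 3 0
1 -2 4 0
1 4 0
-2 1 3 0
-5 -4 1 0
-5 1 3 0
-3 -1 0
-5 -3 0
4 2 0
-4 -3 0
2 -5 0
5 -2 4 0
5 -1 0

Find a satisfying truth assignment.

Branch on p1: take p1 = True.
  then p3 is forced to False.
  then p2 is forced to True.
  then p5 is forced to True.
p4 is now unconstrained; take p4 = False.
Check each clause:
  1. {p2, p1, ¬p4} — p1 is true.
  2. {p1, ¬p4, p5} — p1 is true.
  3. {p2, p3, p4} — p2 is true.
  4. {p3, p2} — p2 is true.
  5. {¬p2, p4, p1} — p1 is true.
  6. {p4, p1} — p1 is true.
  7. {p1, p3, ¬p2} — p1 is true.
  8. {p1, ¬p5, ¬p4} — p1 is true.
  9. {p1, ¬p5, p3} — p1 is true.
  10. {¬p3, ¬p1} — ¬p3 is true.
  11. {¬p5, ¬p3} — ¬p3 is true.
  12. {p4, p2} — p2 is true.
  13. {¬p4, ¬p3} — ¬p4 is true.
  14. {p2, ¬p5} — p2 is true.
  15. {p4, p5, ¬p2} — p5 is true.
  16. {¬p1, p5} — p5 is true.

p1 = True, p2 = True, p3 = False, p4 = False, p5 = True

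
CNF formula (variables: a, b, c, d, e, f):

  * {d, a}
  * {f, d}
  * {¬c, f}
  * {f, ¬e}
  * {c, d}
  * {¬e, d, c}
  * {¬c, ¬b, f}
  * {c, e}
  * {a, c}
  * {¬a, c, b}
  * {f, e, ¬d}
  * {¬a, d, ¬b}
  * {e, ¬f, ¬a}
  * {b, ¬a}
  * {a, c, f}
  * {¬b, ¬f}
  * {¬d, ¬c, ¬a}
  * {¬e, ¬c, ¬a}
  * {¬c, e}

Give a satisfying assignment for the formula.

a=0  b=0  c=1  d=1  e=1  f=1

Branch on a: take a = False.
  then d is forced to True.
  then c is forced to True.
  then f is forced to True.
  then b is forced to False.
  then e is forced to True.
Check each clause:
  1. {a, d} — d is true.
  2. {d, f} — d is true.
  3. {f, ¬c} — f is true.
  4. {¬e, f} — f is true.
  5. {c, d} — c is true.
  6. {c, ¬e, d} — c is true.
  7. {¬b, ¬c, f} — ¬b is true.
  8. {c, e} — c is true.
  9. {a, c} — c is true.
  10. {b, c, ¬a} — c is true.
  11. {e, ¬d, f} — e is true.
  12. {d, ¬a, ¬b} — d is true.
  13. {e, ¬a, ¬f} — e is true.
  14. {¬a, b} — ¬a is true.
  15. {f, a, c} — c is true.
  16. {¬f, ¬b} — ¬b is true.
  17. {¬c, ¬a, ¬d} — ¬a is true.
  18. {¬c, ¬e, ¬a} — ¬a is true.
  19. {e, ¬c} — e is true.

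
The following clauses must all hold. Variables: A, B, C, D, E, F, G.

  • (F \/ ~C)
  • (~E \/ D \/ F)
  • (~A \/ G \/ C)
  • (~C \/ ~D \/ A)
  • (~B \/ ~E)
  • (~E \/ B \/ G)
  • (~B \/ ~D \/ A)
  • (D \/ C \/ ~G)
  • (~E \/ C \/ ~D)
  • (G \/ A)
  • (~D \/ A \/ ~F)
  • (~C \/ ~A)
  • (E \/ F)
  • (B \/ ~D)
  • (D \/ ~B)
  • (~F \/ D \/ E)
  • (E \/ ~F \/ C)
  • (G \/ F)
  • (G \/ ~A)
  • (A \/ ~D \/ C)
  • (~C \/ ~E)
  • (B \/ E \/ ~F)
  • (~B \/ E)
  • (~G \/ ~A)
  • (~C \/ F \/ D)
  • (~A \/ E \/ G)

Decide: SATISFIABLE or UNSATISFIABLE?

UNSATISFIABLE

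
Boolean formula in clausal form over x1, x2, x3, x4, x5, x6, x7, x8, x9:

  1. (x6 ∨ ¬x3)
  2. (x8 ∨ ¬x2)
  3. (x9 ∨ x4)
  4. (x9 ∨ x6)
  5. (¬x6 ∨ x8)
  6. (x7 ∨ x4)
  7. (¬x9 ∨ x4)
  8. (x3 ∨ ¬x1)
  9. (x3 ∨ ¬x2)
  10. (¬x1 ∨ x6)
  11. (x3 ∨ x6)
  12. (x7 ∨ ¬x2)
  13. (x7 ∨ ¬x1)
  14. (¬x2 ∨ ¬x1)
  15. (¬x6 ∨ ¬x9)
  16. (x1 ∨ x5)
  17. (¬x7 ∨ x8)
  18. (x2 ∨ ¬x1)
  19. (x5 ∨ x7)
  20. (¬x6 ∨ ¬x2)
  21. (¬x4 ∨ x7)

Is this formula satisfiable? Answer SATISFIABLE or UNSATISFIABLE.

SATISFIABLE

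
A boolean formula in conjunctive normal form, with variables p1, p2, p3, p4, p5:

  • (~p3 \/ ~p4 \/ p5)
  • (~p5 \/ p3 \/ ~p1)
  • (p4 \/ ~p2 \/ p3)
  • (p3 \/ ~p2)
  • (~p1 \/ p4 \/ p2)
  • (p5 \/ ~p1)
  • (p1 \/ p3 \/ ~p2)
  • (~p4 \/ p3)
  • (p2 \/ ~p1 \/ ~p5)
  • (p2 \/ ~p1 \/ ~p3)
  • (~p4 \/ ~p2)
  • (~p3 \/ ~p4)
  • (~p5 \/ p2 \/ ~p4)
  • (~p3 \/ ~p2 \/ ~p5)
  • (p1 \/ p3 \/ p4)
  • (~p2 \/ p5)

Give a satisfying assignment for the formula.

p1=0, p2=0, p3=1, p4=0, p5=1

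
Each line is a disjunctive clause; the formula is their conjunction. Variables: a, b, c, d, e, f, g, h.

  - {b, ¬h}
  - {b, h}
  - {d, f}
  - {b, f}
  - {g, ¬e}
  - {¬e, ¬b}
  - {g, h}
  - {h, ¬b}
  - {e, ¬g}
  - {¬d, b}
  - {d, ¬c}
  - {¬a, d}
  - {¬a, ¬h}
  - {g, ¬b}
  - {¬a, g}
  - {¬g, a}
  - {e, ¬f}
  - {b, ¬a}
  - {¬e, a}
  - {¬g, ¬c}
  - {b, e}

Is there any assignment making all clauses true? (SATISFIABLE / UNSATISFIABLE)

b = True:
  propagation gives e=False, h=True, g=False; an empty clause results — contradiction.
b = False:
  propagation gives h=False; an empty clause results — contradiction.
Every branch closes, so no satisfying assignment exists.

UNSATISFIABLE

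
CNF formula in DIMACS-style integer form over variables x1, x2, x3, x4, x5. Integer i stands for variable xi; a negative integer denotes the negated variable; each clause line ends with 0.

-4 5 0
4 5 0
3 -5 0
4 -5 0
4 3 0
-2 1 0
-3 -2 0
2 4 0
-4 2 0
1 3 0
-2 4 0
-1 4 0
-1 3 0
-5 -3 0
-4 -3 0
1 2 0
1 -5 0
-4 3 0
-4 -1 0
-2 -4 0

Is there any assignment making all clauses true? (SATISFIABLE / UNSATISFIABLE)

UNSATISFIABLE

x4 = True:
  propagation gives x5=True, x3=True; an empty clause results — contradiction.
x4 = False:
  propagation gives x5=True; an empty clause results — contradiction.
Every branch closes, so no satisfying assignment exists.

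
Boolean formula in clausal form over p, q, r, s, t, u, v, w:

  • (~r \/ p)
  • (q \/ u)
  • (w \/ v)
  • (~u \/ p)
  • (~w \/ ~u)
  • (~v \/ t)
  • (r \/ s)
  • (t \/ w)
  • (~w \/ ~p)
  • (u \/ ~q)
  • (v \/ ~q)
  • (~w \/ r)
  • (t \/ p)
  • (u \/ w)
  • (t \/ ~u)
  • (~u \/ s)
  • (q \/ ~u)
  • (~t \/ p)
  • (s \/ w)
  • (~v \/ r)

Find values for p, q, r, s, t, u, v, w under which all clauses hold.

p=T  q=T  r=T  s=T  t=T  u=T  v=T  w=F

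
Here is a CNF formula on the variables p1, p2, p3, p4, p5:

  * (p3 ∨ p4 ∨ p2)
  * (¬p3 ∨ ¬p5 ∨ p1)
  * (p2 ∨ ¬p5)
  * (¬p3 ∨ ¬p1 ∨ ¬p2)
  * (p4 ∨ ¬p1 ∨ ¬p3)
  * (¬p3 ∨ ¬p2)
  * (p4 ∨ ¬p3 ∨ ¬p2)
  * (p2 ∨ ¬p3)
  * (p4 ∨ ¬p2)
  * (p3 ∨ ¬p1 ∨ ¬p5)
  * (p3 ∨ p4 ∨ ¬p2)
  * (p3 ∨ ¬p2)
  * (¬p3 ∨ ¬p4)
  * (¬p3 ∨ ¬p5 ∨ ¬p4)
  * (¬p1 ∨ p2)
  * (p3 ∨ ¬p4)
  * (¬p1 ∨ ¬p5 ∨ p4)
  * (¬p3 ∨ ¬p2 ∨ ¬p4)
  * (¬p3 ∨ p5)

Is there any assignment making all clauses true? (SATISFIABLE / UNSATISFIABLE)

UNSATISFIABLE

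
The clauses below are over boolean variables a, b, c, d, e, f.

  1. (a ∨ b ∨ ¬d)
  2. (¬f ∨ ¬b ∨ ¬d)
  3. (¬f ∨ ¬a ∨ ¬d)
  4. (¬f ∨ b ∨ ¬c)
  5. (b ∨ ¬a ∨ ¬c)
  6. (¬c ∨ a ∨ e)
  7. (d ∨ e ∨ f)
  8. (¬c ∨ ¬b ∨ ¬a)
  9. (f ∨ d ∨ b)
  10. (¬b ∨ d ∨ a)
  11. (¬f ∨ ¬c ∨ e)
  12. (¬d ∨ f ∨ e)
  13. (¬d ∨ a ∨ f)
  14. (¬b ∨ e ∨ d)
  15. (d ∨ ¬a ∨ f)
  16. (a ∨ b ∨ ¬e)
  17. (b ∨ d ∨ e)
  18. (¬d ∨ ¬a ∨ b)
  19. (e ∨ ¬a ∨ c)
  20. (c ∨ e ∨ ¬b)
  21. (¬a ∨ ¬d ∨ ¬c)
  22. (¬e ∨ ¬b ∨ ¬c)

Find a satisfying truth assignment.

a = T, b = T, c = F, d = T, e = T, f = F

Check each clause:
  1. (a ∨ b ∨ ¬d) — a is true.
  2. (¬f ∨ ¬d ∨ ¬b) — ¬f is true.
  3. (¬d ∨ ¬f ∨ ¬a) — ¬f is true.
  4. (b ∨ ¬f ∨ ¬c) — b is true.
  5. (b ∨ ¬a ∨ ¬c) — b is true.
  6. (a ∨ ¬c ∨ e) — a is true.
  7. (e ∨ f ∨ d) — d is true.
  8. (¬c ∨ ¬a ∨ ¬b) — ¬c is true.
  9. (d ∨ b ∨ f) — b is true.
  10. (d ∨ a ∨ ¬b) — a is true.
  11. (e ∨ ¬f ∨ ¬c) — ¬c is true.
  12. (¬d ∨ f ∨ e) — e is true.
  13. (f ∨ ¬d ∨ a) — a is true.
  14. (d ∨ e ∨ ¬b) — d is true.
  15. (f ∨ ¬a ∨ d) — d is true.
  16. (b ∨ ¬e ∨ a) — a is true.
  17. (b ∨ e ∨ d) — b is true.
  18. (¬d ∨ ¬a ∨ b) — b is true.
  19. (e ∨ c ∨ ¬a) — e is true.
  20. (¬b ∨ c ∨ e) — e is true.
  21. (¬d ∨ ¬a ∨ ¬c) — ¬c is true.
  22. (¬e ∨ ¬b ∨ ¬c) — ¬c is true.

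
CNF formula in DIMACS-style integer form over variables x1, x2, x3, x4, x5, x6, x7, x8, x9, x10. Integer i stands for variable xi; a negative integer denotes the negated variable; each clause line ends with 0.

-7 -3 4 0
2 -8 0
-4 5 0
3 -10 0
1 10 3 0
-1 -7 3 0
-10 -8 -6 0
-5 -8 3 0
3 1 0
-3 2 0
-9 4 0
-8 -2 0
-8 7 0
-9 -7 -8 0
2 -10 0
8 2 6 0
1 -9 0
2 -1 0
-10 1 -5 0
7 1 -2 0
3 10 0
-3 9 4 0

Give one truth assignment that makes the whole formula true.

x1=False, x2=True, x3=True, x4=True, x5=True, x6=True, x7=True, x8=False, x9=False, x10=False

Try x1 = False.
  then x3 is forced to True.
  then x2 is forced to True.
  then x8 is forced to False.
  then x9 is forced to False.
  then x7 is forced to True.
  then x4 is forced to True.
  then x5 is forced to True.
  then x10 is forced to False.
x6 is now unconstrained; take x6 = True.
Every clause has at least one true literal under this assignment.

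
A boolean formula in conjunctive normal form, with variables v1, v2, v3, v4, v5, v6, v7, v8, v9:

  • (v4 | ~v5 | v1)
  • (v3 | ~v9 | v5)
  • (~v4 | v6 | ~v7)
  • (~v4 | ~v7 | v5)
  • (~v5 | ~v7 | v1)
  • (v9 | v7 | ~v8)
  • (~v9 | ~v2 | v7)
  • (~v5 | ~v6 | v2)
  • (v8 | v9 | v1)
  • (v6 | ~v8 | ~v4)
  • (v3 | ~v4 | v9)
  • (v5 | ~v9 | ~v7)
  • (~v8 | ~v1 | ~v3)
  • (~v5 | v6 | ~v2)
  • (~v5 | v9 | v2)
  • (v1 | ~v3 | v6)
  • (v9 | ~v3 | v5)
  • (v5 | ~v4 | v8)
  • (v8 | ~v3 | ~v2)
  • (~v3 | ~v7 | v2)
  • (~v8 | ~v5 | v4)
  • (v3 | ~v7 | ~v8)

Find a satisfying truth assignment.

v1=T, v2=F, v3=T, v4=F, v5=F, v6=F, v7=F, v8=F, v9=T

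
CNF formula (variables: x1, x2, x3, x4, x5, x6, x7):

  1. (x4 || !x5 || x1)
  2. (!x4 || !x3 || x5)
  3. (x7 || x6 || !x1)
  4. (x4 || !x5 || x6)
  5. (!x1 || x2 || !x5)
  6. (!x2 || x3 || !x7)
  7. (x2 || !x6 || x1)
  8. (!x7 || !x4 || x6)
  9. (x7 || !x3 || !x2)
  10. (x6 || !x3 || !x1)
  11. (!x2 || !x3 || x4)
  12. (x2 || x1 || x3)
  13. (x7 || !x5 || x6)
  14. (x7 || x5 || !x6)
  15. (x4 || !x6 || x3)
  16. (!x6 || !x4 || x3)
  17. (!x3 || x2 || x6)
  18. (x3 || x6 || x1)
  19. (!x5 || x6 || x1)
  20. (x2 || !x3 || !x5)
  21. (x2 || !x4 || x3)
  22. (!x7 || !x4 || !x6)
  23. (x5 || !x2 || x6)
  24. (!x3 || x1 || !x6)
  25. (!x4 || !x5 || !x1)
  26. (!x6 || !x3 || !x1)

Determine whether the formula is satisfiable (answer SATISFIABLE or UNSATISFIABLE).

SATISFIABLE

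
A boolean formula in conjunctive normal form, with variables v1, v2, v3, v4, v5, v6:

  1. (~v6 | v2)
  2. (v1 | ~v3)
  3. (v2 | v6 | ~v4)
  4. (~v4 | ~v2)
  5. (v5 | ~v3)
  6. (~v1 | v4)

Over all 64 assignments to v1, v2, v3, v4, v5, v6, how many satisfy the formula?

Satisfying assignments:
  v1=F v2=F v3=F v4=F v5=F v6=F
  v1=F v2=F v3=F v4=F v5=T v6=F
  v1=F v2=T v3=F v4=F v5=F v6=F
  v1=F v2=T v3=F v4=F v5=F v6=T
  v1=F v2=T v3=F v4=F v5=T v6=F
  v1=F v2=T v3=F v4=F v5=T v6=T
That's 6 in total.

6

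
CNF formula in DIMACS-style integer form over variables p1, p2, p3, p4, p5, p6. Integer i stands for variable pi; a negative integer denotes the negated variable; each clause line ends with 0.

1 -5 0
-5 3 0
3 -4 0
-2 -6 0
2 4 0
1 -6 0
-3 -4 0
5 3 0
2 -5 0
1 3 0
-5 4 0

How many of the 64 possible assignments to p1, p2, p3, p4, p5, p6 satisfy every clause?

Satisfying assignments:
  p1=F p2=T p3=T p4=F p5=F p6=F
  p1=T p2=T p3=T p4=F p5=F p6=F
Count: 2.

2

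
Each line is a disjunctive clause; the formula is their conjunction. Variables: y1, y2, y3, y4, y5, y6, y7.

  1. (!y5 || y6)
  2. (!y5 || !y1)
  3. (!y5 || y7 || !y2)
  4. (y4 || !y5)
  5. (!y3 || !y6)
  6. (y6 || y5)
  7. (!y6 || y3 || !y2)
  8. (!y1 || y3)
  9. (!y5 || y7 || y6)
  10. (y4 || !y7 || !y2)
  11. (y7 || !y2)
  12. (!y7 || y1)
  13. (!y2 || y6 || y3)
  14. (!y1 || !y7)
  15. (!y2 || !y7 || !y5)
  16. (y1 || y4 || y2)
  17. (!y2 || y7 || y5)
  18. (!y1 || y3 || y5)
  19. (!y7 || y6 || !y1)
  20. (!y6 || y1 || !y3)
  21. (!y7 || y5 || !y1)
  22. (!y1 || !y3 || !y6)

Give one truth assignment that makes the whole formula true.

y4 occurs only positively in the remaining clauses — set y4 = True.
Branch on y1: take y1 = False.
  then y7 is forced to False.
  then y2 is forced to False.
The remaining clauses are satisfied by y3 = False, y5 = False, y6 = True.

y1=False, y2=False, y3=False, y4=True, y5=False, y6=True, y7=False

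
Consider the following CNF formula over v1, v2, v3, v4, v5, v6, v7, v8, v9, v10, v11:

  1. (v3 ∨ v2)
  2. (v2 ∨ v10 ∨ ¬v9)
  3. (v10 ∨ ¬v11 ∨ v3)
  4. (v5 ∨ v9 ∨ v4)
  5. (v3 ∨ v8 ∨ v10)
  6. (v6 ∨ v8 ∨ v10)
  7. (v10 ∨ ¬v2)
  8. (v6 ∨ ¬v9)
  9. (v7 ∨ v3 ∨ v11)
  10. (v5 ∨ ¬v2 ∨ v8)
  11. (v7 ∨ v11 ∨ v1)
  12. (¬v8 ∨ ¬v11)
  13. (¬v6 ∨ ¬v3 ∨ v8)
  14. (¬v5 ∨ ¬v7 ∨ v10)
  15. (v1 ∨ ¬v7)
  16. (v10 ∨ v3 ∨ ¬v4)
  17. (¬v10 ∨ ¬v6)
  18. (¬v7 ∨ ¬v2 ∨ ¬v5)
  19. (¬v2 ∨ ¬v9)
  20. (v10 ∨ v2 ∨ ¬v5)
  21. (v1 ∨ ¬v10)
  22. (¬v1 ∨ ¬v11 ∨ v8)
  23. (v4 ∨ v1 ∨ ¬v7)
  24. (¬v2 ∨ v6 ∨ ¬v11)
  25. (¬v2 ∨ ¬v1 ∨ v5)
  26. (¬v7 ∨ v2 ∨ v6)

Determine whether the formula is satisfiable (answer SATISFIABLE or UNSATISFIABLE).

Set v1 = True and propagate.
Branch on v2: take v2 = False.
  then v3 is forced to True.
For the remaining variables, v4 = True, v5 = False, v6 = False, v7 = False, v8 = False, v9 = False, v10 = True, v11 = False works.
Every clause has at least one true literal under this assignment.
So v1=T, v2=F, v3=T, v4=T, v5=F, v6=F, v7=F, v8=F, v9=F, v10=T, v11=F is a satisfying assignment.

SATISFIABLE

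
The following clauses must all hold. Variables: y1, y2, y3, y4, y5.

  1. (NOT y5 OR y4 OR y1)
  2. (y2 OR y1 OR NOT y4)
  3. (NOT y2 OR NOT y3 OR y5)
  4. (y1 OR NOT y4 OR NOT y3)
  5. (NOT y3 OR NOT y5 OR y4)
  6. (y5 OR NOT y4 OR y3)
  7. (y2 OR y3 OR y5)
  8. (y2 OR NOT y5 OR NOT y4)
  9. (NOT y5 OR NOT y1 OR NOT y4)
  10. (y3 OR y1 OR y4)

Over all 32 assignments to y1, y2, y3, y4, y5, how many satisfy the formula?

7

Satisfying assignments:
  y1=0 y2=0 y3=1 y4=0 y5=0
  y1=0 y2=1 y3=0 y4=1 y5=1
  y1=1 y2=0 y3=0 y4=0 y5=1
  y1=1 y2=0 y3=1 y4=0 y5=0
  y1=1 y2=0 y3=1 y4=1 y5=0
  y1=1 y2=1 y3=0 y4=0 y5=0
  y1=1 y2=1 y3=0 y4=0 y5=1
Count: 7.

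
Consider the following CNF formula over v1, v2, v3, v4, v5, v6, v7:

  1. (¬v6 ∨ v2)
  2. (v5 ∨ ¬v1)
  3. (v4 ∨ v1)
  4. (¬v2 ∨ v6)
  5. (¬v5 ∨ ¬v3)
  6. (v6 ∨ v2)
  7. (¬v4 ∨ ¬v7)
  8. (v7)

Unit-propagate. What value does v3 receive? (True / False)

False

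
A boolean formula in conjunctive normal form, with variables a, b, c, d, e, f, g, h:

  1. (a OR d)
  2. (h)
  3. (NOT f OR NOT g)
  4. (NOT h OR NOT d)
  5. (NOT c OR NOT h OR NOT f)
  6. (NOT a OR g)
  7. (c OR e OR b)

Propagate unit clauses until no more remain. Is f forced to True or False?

False

(h) stands alone — h = True.
(NOT h OR NOT d): since h = True, the clause reduces to (NOT d). d = False.
(d OR a) with d = False leaves only a, so a = True.
In (NOT a OR g), NOT a is now false; g must hold, so g = True.
From (NOT g OR NOT f) and g = True: f = False.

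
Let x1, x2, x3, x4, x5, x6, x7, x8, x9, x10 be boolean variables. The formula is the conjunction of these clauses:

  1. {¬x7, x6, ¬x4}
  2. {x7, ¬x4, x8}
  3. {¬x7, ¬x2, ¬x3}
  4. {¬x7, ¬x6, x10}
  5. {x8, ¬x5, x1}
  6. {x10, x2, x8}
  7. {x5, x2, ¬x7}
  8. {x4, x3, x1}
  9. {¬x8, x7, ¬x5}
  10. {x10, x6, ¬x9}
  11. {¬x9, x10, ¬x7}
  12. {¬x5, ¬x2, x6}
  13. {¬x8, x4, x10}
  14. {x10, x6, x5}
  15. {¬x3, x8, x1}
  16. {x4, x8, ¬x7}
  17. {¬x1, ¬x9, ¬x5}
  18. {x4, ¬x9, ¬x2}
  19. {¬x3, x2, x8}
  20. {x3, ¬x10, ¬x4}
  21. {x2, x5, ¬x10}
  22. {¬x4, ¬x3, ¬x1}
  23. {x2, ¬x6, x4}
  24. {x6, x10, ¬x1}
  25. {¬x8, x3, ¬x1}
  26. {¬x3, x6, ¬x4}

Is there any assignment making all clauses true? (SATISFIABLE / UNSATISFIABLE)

SATISFIABLE

x9 occurs only negated in the remaining clauses — set x9 = False.
Try x1 = False.
Try x2 = False.
The remaining clauses are satisfied by x3 = True, x4 = True, x5 = True, x6 = True, x7 = True, x8 = True, x10 = True.
So x1=False, x2=False, x3=True, x4=True, x5=True, x6=True, x7=True, x8=True, x9=False, x10=True is a satisfying assignment.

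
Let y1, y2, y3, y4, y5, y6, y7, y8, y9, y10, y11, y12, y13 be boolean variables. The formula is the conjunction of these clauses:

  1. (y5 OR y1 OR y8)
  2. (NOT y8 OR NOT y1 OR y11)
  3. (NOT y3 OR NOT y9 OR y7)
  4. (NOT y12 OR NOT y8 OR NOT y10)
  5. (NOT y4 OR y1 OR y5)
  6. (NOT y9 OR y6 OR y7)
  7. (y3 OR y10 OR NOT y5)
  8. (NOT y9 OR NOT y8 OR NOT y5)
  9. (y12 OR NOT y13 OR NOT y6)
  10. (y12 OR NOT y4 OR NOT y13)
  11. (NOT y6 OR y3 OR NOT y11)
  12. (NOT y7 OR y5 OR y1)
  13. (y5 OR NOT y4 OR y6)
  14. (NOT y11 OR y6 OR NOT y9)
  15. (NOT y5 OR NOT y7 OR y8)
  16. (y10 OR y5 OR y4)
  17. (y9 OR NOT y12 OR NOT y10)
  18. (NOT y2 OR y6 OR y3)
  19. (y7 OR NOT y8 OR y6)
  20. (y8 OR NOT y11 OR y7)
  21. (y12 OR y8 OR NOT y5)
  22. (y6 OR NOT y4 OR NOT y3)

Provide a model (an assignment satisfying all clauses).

y1 = 0  y2 = 0  y3 = 1  y4 = 1  y5 = 1  y6 = 1  y7 = 0  y8 = 1  y9 = 0  y10 = 0  y11 = 0  y12 = 1  y13 = 1

Check each clause:
  1. (y5 OR y8 OR y1) — y8 is true.
  2. (NOT y1 OR y11 OR NOT y8) — NOT y1 is true.
  3. (NOT y9 OR NOT y3 OR y7) — NOT y9 is true.
  4. (NOT y12 OR NOT y8 OR NOT y10) — NOT y10 is true.
  5. (y1 OR y5 OR NOT y4) — y5 is true.
  6. (y6 OR y7 OR NOT y9) — y6 is true.
  7. (NOT y5 OR y10 OR y3) — y3 is true.
  8. (NOT y9 OR NOT y8 OR NOT y5) — NOT y9 is true.
  9. (NOT y13 OR y12 OR NOT y6) — y12 is true.
  10. (NOT y13 OR y12 OR NOT y4) — y12 is true.
  11. (NOT y11 OR NOT y6 OR y3) — y3 is true.
  12. (y5 OR NOT y7 OR y1) — NOT y7 is true.
  13. (y5 OR NOT y4 OR y6) — y5 is true.
  14. (y6 OR NOT y9 OR NOT y11) — NOT y11 is true.
  15. (NOT y5 OR y8 OR NOT y7) — y8 is true.
  16. (y5 OR y4 OR y10) — y4 is true.
  17. (NOT y12 OR y9 OR NOT y10) — NOT y10 is true.
  18. (NOT y2 OR y3 OR y6) — y3 is true.
  19. (NOT y8 OR y6 OR y7) — y6 is true.
  20. (y7 OR y8 OR NOT y11) — y8 is true.
  21. (y12 OR NOT y5 OR y8) — y8 is true.
  22. (y6 OR NOT y4 OR NOT y3) — y6 is true.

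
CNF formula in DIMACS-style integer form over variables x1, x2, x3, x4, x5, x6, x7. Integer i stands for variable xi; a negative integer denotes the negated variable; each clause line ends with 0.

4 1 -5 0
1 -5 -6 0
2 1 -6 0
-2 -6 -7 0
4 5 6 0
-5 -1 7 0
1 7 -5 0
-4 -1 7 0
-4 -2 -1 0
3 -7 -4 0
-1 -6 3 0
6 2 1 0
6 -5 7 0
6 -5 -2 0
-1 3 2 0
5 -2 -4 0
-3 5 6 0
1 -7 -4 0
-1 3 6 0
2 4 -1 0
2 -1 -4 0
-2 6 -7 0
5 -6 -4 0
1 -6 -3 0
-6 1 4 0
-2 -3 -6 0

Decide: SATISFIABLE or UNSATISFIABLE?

UNSATISFIABLE

x1 = True:
  x6 = True:
    propagation gives x3=True, x2=False, x4=True; an empty clause results — contradiction.
  x6 = False:
    propagation gives x3=True, x5=True, x7=True, x2=False; an empty clause results — contradiction.
x1 = False:
  x6 = True:
    propagation gives x5=False, x2=True, x7=False, x4=False; an empty clause results — contradiction.
  x6 = False:
    propagation gives x2=True, x5=False, x4=True; an empty clause results — contradiction.
Every branch closes, so no satisfying assignment exists.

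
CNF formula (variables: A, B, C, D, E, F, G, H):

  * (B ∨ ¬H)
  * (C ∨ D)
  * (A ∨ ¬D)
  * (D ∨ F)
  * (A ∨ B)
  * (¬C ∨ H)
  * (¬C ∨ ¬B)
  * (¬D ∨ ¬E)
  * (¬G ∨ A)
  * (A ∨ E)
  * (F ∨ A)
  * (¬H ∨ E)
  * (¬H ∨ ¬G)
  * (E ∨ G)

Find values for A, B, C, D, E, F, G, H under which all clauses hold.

A=True, B=True, C=False, D=True, E=False, F=True, G=True, H=False

Check each clause:
  1. (B ∨ ¬H) — ¬H is true.
  2. (D ∨ C) — D is true.
  3. (A ∨ ¬D) — A is true.
  4. (D ∨ F) — D is true.
  5. (A ∨ B) — A is true.
  6. (¬C ∨ H) — ¬C is true.
  7. (¬B ∨ ¬C) — ¬C is true.
  8. (¬D ∨ ¬E) — ¬E is true.
  9. (¬G ∨ A) — A is true.
  10. (A ∨ E) — A is true.
  11. (A ∨ F) — A is true.
  12. (E ∨ ¬H) — ¬H is true.
  13. (¬H ∨ ¬G) — ¬H is true.
  14. (G ∨ E) — G is true.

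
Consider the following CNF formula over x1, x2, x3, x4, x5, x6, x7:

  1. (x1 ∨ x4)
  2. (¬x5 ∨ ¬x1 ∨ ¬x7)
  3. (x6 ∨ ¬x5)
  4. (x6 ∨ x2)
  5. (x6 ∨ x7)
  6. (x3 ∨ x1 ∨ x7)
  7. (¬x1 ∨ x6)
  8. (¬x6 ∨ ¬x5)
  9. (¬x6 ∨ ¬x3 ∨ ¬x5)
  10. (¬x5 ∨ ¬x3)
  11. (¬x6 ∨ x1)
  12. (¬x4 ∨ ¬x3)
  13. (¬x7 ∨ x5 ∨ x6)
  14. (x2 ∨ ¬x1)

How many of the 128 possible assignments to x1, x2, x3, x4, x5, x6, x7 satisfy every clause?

6

The models are:
  x1=1 x2=1 x3=0 x4=0 x5=0 x6=1 x7=0
  x1=1 x2=1 x3=0 x4=0 x5=0 x6=1 x7=1
  x1=1 x2=1 x3=0 x4=1 x5=0 x6=1 x7=0
  x1=1 x2=1 x3=0 x4=1 x5=0 x6=1 x7=1
  x1=1 x2=1 x3=1 x4=0 x5=0 x6=1 x7=0
  x1=1 x2=1 x3=1 x4=0 x5=0 x6=1 x7=1
Count: 6.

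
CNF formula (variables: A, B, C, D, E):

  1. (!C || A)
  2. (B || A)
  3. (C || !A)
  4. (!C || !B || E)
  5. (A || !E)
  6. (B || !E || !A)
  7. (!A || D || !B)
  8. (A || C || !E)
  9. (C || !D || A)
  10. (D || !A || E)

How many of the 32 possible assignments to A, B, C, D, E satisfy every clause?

3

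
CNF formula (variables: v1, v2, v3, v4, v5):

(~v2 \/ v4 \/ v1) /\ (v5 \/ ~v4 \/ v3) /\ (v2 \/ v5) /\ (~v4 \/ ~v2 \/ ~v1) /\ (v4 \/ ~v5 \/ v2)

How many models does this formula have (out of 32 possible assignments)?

11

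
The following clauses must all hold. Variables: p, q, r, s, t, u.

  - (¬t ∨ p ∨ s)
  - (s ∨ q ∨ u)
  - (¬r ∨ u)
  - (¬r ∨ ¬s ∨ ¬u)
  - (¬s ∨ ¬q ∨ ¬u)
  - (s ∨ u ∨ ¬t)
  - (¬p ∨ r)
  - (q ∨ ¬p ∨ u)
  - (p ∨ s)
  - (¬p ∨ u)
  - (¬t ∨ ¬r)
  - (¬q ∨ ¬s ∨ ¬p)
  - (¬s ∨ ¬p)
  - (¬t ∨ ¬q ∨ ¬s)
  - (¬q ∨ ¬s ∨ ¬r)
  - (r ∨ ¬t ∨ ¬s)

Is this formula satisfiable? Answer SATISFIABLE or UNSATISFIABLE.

SATISFIABLE

t occurs only negated in the remaining clauses — set t = False.
Set p = False and propagate.
  then s is forced to True.
Set q = False and propagate.
For the remaining variables, r = False, u = True works.
Every clause has at least one true literal under this assignment.
So p=False  q=False  r=False  s=True  t=False  u=True is a satisfying assignment.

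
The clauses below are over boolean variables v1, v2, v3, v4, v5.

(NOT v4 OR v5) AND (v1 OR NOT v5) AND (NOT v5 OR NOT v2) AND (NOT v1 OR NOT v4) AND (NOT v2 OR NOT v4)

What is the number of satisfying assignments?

10

Case analysis on v4 and v5:
  v4=T, v5=T: a clause becomes empty — 0.
  v4=T, v5=F: a clause becomes empty — 0.
  v4=F, v5=T: remaining (v1,v2,v3) ∈ {(T,F,F); (T,F,T)} — 2.
  v4=F, v5=F: v1, v2, v3 free → 2^3 = 8.
Total: 0 + 0 + 2 + 8 = 10.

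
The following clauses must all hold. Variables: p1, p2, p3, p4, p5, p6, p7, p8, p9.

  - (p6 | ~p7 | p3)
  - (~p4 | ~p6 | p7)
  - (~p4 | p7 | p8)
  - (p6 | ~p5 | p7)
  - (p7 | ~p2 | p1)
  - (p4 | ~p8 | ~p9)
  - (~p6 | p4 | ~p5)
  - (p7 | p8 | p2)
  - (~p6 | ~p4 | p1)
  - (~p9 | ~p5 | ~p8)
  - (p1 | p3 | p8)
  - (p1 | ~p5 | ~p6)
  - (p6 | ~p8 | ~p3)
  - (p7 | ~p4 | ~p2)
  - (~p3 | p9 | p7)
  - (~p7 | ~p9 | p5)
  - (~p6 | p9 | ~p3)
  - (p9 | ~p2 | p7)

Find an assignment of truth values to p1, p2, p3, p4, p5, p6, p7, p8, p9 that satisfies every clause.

p1 = T, p2 = F, p3 = F, p4 = F, p5 = F, p6 = T, p7 = T, p8 = T, p9 = F

Check each clause:
  1. (~p7 | p3 | p6) — p6 is true.
  2. (p7 | ~p6 | ~p4) — ~p4 is true.
  3. (p8 | p7 | ~p4) — p8 is true.
  4. (p7 | ~p5 | p6) — ~p5 is true.
  5. (~p2 | p7 | p1) — p1 is true.
  6. (~p8 | ~p9 | p4) — ~p9 is true.
  7. (~p6 | ~p5 | p4) — ~p5 is true.
  8. (p2 | p7 | p8) — p8 is true.
  9. (~p4 | ~p6 | p1) — p1 is true.
  10. (~p5 | ~p9 | ~p8) — ~p5 is true.
  11. (p1 | p3 | p8) — p8 is true.
  12. (p1 | ~p5 | ~p6) — p1 is true.
  13. (p6 | ~p8 | ~p3) — ~p3 is true.
  14. (p7 | ~p4 | ~p2) — ~p4 is true.
  15. (p7 | ~p3 | p9) — ~p3 is true.
  16. (~p9 | ~p7 | p5) — ~p9 is true.
  17. (~p3 | p9 | ~p6) — ~p3 is true.
  18. (p9 | p7 | ~p2) — ~p2 is true.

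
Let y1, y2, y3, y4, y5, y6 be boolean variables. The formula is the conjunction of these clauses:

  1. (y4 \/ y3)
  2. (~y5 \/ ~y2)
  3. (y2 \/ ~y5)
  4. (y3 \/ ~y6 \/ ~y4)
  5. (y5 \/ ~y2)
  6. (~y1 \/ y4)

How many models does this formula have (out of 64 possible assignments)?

8

The models are:
  y1=F y2=F y3=F y4=T y5=F y6=F
  y1=F y2=F y3=T y4=F y5=F y6=F
  y1=F y2=F y3=T y4=F y5=F y6=T
  y1=F y2=F y3=T y4=T y5=F y6=F
  y1=F y2=F y3=T y4=T y5=F y6=T
  y1=T y2=F y3=F y4=T y5=F y6=F
  y1=T y2=F y3=T y4=T y5=F y6=F
  y1=T y2=F y3=T y4=T y5=F y6=T
That's 8 in total.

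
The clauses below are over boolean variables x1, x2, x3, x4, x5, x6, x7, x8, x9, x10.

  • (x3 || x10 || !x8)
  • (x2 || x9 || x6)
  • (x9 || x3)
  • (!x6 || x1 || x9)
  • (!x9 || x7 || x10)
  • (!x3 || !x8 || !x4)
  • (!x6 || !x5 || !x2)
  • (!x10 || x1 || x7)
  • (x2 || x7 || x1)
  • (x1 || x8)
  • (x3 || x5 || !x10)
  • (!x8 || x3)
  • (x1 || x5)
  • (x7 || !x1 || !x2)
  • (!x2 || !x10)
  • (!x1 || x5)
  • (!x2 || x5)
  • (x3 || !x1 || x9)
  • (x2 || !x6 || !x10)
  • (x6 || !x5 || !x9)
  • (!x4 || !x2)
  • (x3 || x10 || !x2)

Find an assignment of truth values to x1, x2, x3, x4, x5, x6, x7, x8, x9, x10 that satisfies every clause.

x1=T, x2=T, x3=T, x4=F, x5=T, x6=F, x7=T, x8=T, x9=F, x10=F

Check each clause:
  1. (!x8 || x10 || x3) — x3 is true.
  2. (x9 || x6 || x2) — x2 is true.
  3. (x9 || x3) — x3 is true.
  4. (x9 || !x6 || x1) — x1 is true.
  5. (!x9 || x10 || x7) — x7 is true.
  6. (!x3 || !x4 || !x8) — !x4 is true.
  7. (!x6 || !x2 || !x5) — !x6 is true.
  8. (x7 || !x10 || x1) — x1 is true.
  9. (x1 || x7 || x2) — x1 is true.
  10. (x8 || x1) — x8 is true.
  11. (x5 || !x10 || x3) — x3 is true.
  12. (!x8 || x3) — x3 is true.
  13. (x1 || x5) — x1 is true.
  14. (!x2 || x7 || !x1) — x7 is true.
  15. (!x2 || !x10) — !x10 is true.
  16. (x5 || !x1) — x5 is true.
  17. (x5 || !x2) — x5 is true.
  18. (!x1 || x3 || x9) — x3 is true.
  19. (!x10 || x2 || !x6) — x2 is true.
  20. (!x5 || x6 || !x9) — !x9 is true.
  21. (!x2 || !x4) — !x4 is true.
  22. (x3 || x10 || !x2) — x3 is true.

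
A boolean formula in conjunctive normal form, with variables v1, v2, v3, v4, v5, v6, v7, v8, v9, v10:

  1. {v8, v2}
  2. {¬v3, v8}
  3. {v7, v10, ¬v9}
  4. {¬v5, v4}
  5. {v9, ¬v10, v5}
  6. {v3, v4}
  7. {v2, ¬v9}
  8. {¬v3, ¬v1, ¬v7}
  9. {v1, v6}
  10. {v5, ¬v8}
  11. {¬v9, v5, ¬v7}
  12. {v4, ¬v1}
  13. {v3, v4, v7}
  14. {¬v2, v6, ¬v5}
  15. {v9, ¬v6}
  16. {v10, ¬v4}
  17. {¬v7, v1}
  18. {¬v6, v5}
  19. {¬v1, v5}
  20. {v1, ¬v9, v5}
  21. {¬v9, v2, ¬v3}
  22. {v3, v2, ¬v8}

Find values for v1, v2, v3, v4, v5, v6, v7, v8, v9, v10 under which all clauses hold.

v1=1, v2=1, v3=0, v4=1, v5=1, v6=1, v7=1, v8=0, v9=1, v10=1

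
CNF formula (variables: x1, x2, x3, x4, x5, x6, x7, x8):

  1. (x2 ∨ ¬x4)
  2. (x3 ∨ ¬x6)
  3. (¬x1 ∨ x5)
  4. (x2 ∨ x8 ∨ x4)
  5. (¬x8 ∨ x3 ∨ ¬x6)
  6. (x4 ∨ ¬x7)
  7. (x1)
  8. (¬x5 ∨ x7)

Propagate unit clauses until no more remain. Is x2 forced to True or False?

True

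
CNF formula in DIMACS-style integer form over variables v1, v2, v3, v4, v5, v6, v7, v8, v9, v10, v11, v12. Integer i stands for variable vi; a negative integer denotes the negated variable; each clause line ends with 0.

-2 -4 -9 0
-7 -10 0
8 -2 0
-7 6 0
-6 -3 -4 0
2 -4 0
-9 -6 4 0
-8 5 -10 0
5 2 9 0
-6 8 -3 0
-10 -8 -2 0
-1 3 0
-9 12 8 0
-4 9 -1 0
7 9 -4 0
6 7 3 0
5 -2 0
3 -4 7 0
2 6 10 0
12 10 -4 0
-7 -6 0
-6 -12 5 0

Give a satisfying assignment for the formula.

v1 = 0, v2 = 0, v3 = 1, v4 = 0, v5 = 1, v6 = 0, v7 = 0, v8 = 1, v9 = 0, v10 = 1, v11 = 1, v12 = 0

Pure literal: v1 appears only negated; assign v1 = False.
Pure literal: v5 appears only positively; assign v5 = True.
Branch on v2: take v2 = False.
  then v4 is forced to False.
Try v3 = True.
Set v6 = False and propagate.
  then v7 is forced to False.
  then v10 is forced to True.
The remaining clauses are satisfied by v8 = True, v9 = False, v11 = True, v12 = False.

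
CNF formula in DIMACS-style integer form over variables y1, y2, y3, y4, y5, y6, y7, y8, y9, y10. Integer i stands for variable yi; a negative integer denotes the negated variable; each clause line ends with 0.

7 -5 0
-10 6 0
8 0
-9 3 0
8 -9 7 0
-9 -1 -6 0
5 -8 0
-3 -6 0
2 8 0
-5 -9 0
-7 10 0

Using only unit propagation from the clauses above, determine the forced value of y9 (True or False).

False

Unit clause (y8) sets y8 = True.
(y5 OR NOT y8): since y8 = True, the clause reduces to (y5). y5 = True.
From (NOT y5 OR y7) and y5 = True: y7 = True.
In (NOT y5 OR NOT y9), NOT y5 is now false; NOT y9 must hold, so y9 = False.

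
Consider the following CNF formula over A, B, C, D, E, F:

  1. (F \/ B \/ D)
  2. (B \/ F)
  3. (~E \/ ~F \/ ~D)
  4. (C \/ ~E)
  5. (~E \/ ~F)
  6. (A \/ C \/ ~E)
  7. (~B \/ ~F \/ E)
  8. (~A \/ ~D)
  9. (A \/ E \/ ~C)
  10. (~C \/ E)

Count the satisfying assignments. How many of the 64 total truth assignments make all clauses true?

9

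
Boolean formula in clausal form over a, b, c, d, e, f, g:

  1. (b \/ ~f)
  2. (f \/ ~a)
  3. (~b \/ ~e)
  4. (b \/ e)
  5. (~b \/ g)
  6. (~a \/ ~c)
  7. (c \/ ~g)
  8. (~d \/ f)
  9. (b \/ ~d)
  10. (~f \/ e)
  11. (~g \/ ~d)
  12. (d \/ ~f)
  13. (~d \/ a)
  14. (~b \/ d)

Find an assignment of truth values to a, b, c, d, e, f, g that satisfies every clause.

Set a = False and propagate.
  then d is forced to False.
  then f is forced to False.
  then b is forced to False.
  then e is forced to True.
Branch on c: take c = False.
  then g is forced to False.
Every clause has at least one true literal under this assignment.

a=False, b=False, c=False, d=False, e=True, f=False, g=False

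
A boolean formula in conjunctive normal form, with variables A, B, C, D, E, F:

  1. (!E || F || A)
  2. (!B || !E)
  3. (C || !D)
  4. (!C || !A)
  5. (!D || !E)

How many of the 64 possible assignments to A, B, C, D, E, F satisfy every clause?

20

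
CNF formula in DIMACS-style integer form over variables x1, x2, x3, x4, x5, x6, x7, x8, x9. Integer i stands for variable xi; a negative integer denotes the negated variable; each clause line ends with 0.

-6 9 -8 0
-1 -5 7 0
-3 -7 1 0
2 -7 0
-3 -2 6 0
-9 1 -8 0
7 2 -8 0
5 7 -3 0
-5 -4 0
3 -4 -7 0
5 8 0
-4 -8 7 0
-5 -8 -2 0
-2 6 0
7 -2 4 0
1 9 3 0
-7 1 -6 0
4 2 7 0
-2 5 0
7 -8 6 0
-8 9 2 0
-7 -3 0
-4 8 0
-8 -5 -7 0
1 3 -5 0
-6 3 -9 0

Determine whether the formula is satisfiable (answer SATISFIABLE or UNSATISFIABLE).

SATISFIABLE

Set x1 = True and propagate.
Set x2 = True and propagate.
  then x6 is forced to True.
  then x5 is forced to True.
  then x7 is forced to True.
  then x4 is forced to False.
  then x8 is forced to False.
  then x3 is forced to False.
  then x9 is forced to False.
Every clause has at least one true literal under this assignment.
So x1 = True, x2 = True, x3 = False, x4 = False, x5 = True, x6 = True, x7 = True, x8 = False, x9 = False is a satisfying assignment.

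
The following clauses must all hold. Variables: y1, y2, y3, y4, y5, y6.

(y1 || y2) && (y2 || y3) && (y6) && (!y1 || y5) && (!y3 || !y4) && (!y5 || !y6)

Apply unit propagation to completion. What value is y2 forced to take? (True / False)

True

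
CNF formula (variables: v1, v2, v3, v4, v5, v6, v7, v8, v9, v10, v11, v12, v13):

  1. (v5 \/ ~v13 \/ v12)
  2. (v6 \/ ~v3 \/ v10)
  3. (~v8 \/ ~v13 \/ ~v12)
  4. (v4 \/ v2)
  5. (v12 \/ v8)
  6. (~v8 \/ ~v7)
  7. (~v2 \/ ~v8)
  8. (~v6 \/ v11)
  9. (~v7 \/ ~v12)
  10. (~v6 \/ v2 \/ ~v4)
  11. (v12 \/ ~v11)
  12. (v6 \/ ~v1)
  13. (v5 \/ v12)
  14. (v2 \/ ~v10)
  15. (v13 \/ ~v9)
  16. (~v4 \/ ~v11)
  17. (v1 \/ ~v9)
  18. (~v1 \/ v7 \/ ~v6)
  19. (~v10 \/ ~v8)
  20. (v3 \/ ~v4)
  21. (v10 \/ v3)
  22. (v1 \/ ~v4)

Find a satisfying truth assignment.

v1=False  v2=True  v3=True  v4=False  v5=True  v6=True  v7=False  v8=False  v9=False  v10=True  v11=True  v12=True  v13=True

Check each clause:
  1. (~v13 \/ v5 \/ v12) — v12 is true.
  2. (~v3 \/ v10 \/ v6) — v10 is true.
  3. (~v13 \/ ~v8 \/ ~v12) — ~v8 is true.
  4. (v2 \/ v4) — v2 is true.
  5. (v12 \/ v8) — v12 is true.
  6. (~v8 \/ ~v7) — ~v8 is true.
  7. (~v2 \/ ~v8) — ~v8 is true.
  8. (~v6 \/ v11) — v11 is true.
  9. (~v12 \/ ~v7) — ~v7 is true.
  10. (v2 \/ ~v6 \/ ~v4) — v2 is true.
  11. (~v11 \/ v12) — v12 is true.
  12. (v6 \/ ~v1) — ~v1 is true.
  13. (v5 \/ v12) — v12 is true.
  14. (v2 \/ ~v10) — v2 is true.
  15. (v13 \/ ~v9) — v13 is true.
  16. (~v11 \/ ~v4) — ~v4 is true.
  17. (v1 \/ ~v9) — ~v9 is true.
  18. (v7 \/ ~v6 \/ ~v1) — ~v1 is true.
  19. (~v10 \/ ~v8) — ~v8 is true.
  20. (v3 \/ ~v4) — v3 is true.
  21. (v10 \/ v3) — v10 is true.
  22. (~v4 \/ v1) — ~v4 is true.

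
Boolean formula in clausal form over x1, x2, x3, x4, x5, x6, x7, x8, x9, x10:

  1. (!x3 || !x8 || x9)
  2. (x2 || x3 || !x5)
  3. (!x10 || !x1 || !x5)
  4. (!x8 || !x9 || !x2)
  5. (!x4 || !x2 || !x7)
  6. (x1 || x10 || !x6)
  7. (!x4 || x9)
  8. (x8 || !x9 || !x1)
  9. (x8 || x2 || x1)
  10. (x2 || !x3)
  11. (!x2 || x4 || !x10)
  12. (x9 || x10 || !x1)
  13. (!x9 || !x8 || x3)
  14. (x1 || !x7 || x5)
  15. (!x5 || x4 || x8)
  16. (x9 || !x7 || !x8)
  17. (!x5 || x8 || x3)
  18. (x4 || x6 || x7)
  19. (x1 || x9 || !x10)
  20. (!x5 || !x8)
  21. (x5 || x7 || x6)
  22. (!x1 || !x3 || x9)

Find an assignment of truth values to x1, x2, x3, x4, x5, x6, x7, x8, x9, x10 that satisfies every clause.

x1 = T, x2 = F, x3 = F, x4 = F, x5 = F, x6 = F, x7 = T, x8 = F, x9 = F, x10 = T

Try x1 = True.
Branch on x2: take x2 = False.
  then x3 is forced to False.
  then x5 is forced to False.
Try x4 = False.
For the remaining variables, x6 = False, x7 = True, x8 = False, x9 = False, x10 = True works.
Every clause has at least one true literal under this assignment.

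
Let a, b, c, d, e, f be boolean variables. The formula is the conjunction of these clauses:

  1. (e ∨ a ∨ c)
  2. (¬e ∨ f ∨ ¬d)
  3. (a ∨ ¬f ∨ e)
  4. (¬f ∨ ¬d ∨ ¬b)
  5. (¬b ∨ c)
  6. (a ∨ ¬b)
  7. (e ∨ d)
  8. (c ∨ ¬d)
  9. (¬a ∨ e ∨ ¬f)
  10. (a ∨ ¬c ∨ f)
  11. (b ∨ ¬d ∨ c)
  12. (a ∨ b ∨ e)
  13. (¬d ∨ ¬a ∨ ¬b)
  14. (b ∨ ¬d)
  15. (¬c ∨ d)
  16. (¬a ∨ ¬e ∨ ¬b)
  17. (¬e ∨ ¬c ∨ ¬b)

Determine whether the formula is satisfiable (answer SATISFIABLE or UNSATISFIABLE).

SATISFIABLE

Set a = False and propagate.
  then b is forced to False.
  then e is forced to True.
  then d is forced to False.
  then c is forced to False.
f is now unconstrained; take f = False.
So a = False  b = False  c = False  d = False  e = True  f = False is a satisfying assignment.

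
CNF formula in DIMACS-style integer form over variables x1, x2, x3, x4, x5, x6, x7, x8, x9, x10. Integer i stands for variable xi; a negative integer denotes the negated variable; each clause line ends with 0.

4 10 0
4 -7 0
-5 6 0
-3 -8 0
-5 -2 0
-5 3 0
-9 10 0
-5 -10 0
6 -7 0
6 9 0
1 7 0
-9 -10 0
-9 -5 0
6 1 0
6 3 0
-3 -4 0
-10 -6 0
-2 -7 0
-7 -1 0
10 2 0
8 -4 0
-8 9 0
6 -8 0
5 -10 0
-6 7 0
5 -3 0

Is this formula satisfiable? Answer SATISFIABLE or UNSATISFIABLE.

UNSATISFIABLE

x6 = True:
  propagation gives x10=False, x4=True, x9=False, x3=False; an empty clause results — contradiction.
x6 = False:
  propagation gives x5=False, x7=False, x9=True, x10=True; an empty clause results — contradiction.
Every branch closes, so no satisfying assignment exists.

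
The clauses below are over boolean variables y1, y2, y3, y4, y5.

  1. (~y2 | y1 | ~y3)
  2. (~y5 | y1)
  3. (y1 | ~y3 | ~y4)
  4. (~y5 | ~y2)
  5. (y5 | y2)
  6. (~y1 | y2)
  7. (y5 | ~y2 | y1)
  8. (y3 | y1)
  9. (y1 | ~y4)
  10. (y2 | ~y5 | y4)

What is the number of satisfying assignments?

4

The models are:
  y1=T y2=T y3=F y4=F y5=F
  y1=T y2=T y3=F y4=T y5=F
  y1=T y2=T y3=T y4=F y5=F
  y1=T y2=T y3=T y4=T y5=F
That's 4 in total.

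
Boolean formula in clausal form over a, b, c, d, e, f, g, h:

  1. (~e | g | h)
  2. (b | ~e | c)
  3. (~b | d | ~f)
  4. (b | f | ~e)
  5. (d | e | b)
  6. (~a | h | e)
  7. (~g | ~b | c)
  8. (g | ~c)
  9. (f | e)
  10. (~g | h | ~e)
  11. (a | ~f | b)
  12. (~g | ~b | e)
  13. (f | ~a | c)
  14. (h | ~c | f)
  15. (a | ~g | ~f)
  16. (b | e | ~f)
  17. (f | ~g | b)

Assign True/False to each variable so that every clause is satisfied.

a=True  b=True  c=True  d=True  e=True  f=False  g=True  h=True

Pure literal: d appears only positively; assign d = True.
Pure literal: h appears only positively; assign h = True.
Branch on a: take a = True.
The remaining clauses are satisfied by b = True, c = True, e = True, f = False, g = True.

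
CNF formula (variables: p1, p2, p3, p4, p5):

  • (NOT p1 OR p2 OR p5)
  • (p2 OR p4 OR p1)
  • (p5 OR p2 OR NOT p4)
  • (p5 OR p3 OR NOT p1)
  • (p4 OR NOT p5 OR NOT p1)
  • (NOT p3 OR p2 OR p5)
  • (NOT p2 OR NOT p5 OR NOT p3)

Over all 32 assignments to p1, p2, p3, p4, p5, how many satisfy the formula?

Case analysis on p5 and p2:
  p5=T, p2=T: remaining (p1,p3,p4) ∈ {(F,F,F); (F,F,T); (T,F,T)} — 3.
  p5=T, p2=F: remaining (p1,p3,p4) ∈ {(F,F,T); (F,T,T); (T,F,T); (T,T,T)} — 4.
  p5=F, p2=T: p4 free; 3 ways for (p1,p3) × 2^1 = 6.
  p5=F, p2=F: a clause becomes empty — 0.
Total: 3 + 4 + 6 + 0 = 13.

13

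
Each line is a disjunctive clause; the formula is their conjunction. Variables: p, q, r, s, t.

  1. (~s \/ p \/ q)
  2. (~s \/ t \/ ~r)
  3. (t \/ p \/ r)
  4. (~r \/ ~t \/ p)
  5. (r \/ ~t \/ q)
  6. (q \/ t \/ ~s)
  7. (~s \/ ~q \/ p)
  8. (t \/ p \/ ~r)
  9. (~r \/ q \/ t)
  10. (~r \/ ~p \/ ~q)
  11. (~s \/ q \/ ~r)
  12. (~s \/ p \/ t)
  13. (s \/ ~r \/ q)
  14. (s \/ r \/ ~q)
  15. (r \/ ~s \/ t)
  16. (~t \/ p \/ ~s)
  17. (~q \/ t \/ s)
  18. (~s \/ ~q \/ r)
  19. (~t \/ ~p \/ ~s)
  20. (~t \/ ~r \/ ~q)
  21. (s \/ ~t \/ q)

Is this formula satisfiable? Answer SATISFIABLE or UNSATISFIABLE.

Set p = True and propagate.
Branch on q: take q = False.
The remaining clauses are satisfied by r = False, s = False, t = False.
So p=T, q=F, r=F, s=F, t=F is a satisfying assignment.

SATISFIABLE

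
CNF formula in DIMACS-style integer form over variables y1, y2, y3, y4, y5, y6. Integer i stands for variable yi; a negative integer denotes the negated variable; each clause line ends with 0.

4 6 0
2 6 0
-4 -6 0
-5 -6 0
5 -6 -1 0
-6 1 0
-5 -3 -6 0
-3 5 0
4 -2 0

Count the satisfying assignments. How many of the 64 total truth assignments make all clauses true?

6

The models are:
  y1=F y2=T y3=F y4=T y5=F y6=F
  y1=F y2=T y3=F y4=T y5=T y6=F
  y1=F y2=T y3=T y4=T y5=T y6=F
  y1=T y2=T y3=F y4=T y5=F y6=F
  y1=T y2=T y3=F y4=T y5=T y6=F
  y1=T y2=T y3=T y4=T y5=T y6=F
That's 6 in total.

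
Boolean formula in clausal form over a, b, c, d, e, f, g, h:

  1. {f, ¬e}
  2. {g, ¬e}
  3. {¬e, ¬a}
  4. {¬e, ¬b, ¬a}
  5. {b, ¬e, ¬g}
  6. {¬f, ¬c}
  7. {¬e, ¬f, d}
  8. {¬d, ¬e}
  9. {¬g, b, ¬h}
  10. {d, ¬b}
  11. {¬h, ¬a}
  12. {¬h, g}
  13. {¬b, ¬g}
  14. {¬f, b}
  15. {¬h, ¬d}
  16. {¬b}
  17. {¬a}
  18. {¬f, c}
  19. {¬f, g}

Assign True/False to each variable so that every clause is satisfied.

a=False, b=False, c=False, d=False, e=False, f=False, g=False, h=False

Check each clause:
  1. {f, ¬e} — ¬e is true.
  2. {g, ¬e} — ¬e is true.
  3. {¬e, ¬a} — ¬e is true.
  4. {¬b, ¬e, ¬a} — ¬e is true.
  5. {¬g, b, ¬e} — ¬g is true.
  6. {¬f, ¬c} — ¬f is true.
  7. {¬f, ¬e, d} — ¬f is true.
  8. {¬d, ¬e} — ¬e is true.
  9. {b, ¬g, ¬h} — ¬h is true.
  10. {d, ¬b} — ¬b is true.
  11. {¬a, ¬h} — ¬h is true.
  12. {g, ¬h} — ¬h is true.
  13. {¬b, ¬g} — ¬g is true.
  14. {¬f, b} — ¬f is true.
  15. {¬d, ¬h} — ¬h is true.
  16. {¬b} — ¬b is true.
  17. {¬a} — ¬a is true.
  18. {c, ¬f} — ¬f is true.
  19. {g, ¬f} — ¬f is true.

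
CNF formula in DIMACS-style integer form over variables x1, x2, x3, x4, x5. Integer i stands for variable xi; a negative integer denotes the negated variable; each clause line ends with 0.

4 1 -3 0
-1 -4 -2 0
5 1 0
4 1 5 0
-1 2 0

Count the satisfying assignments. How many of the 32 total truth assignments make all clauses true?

10

Split on x1, then x4.
  x1=1, x4=1: a clause becomes empty — 0.
  x1=1, x4=0: remaining (x2,x3,x5) ∈ {(1,0,0); (1,0,1); (1,1,0); (1,1,1)} — 4.
  x1=0, x4=1: remaining (x2,x3,x5) ∈ {(0,0,1); (0,1,1); (1,0,1); (1,1,1)} — 4.
  x1=0, x4=0: remaining (x2,x3,x5) ∈ {(0,0,1); (1,0,1)} — 2.
Total: 0 + 4 + 4 + 2 = 10.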